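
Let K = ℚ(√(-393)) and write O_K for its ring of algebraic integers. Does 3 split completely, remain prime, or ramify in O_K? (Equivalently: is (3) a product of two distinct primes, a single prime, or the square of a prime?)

d = -393 ≡ 3 (mod 4), so O_K = ℤ[√-393] and disc(K) = 4d = -1572.
disc(K) = -1572 = 3·(-524), so p = 3 is ramified.

ramified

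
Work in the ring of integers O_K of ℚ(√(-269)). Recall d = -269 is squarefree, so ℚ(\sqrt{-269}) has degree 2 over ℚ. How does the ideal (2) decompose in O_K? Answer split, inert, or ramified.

ramified — (2) = 𝔭²

Since -269 ≢ 1 mod 4, the ring of integers is ℤ[√-269] with discriminant 4·(-269) = -1076.
Ramification test: 2 | -1076. The prime 2 ramifies in K.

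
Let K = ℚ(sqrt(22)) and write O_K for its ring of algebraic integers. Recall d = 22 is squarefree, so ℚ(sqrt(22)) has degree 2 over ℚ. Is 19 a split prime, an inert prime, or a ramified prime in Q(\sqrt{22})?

19 remains inert

d = 22 ≡ 2 (mod 4), so O_K = ℤ[√22] and disc(K) = 4d = 88.
disc(K) = 88 is not divisible by 19; 19 is unramified.
Compute (22/19) via Euler: 3^((19-1)/2) mod 19 = 18, so (22/19) = -1.
(22/19) = -1, so 19 is inert.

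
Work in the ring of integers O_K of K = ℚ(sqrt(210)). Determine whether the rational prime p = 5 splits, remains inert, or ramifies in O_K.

ramified

d = 210 ≡ 2 (mod 4), so O_K = ℤ[√210] and disc(K) = 4d = 840.
disc(K) = 840 = 5·168, so p = 5 is ramified.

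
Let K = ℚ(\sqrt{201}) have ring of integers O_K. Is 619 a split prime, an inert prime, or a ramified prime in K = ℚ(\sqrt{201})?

split

201 mod 4 = 1, hence disc K = 201 and O_K = ℤ[(1+√201)/2].
619 ∤ 201, so 619 is unramified.
Compute (201/619) via Euler: 201^((619-1)/2) mod 619 = 1, so (201/619) = 1.
d is a quadratic residue mod p, hence 619 splits in O_K.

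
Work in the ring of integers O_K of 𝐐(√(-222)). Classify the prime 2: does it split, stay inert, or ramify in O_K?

ramifies in O_K

Since -222 ≢ 1 mod 4, the ring of integers is ℤ[√-222] with discriminant 4·(-222) = -888.
disc(K) = -888 = 2·(-444), so p = 2 is ramified.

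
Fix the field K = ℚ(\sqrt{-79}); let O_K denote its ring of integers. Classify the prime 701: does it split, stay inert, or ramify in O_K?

701 remains inert

d = -79 ≡ 1 (mod 4), so O_K = ℤ[(1+√-79)/2] and disc(K) = d = -79.
Since gcd(701, -79) = 1 the prime 701 does not ramify.
Compute (-79/701) via Euler: 622^((701-1)/2) mod 701 = 700, so (-79/701) = -1.
Legendre symbol -1 ⇒ 701 is inert.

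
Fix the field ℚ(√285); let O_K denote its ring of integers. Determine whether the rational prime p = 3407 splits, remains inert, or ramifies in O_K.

3407 splits in O_K

285 mod 4 = 1, hence disc K = 285 and O_K = ℤ[(1+√285)/2].
Since gcd(3407, 285) = 1 the prime 3407 does not ramify.
Legendre symbol by Euler's criterion: (285/3407) ≡ 285^1703 ≡ 1 (mod 3407), i.e. (285/3407) = 1.
(285/3407) = 1, so 3407 splits.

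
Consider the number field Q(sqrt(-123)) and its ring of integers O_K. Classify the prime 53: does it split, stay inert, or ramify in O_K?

d = -123 ≡ 1 (mod 4), so O_K = ℤ[(1+√-123)/2] and disc(K) = d = -123.
Since gcd(53, -123) = 1 the prime 53 does not ramify.
Euler's criterion: (-123)^26 mod 53 = 1. Thus (-123|53) = 1.
(-123/53) = 1, so 53 splits.

split — (53) = 𝔭₁𝔭₂ with 𝔭₁ ≠ 𝔭₂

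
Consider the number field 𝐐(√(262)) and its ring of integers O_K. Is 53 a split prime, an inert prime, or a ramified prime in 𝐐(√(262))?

Since 262 ≢ 1 mod 4, the ring of integers is ℤ[√262] with discriminant 4·262 = 1048.
disc(K) = 1048 is not divisible by 53; 53 is unramified.
Compute (262/53) via Euler: 50^((53-1)/2) mod 53 = 52, so (262/53) = -1.
(262/53) = -1, so 53 is inert.

53 remains inert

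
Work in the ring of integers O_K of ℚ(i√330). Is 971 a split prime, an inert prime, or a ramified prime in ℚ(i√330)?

inert — (971) stays prime in O_K

Since -330 ≢ 1 mod 4, the ring of integers is ℤ[√-330] with discriminant 4·(-330) = -1320.
disc(K) = -1320 is not divisible by 971; 971 is unramified.
Compute (-330/971) via Euler: 641^((971-1)/2) mod 971 = 970, so (-330/971) = -1.
d is a non-residue mod p, hence 971 remains inert in O_K.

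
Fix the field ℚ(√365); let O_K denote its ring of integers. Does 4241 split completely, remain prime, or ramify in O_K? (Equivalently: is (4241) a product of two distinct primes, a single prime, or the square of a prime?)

inert — (4241) stays prime in O_K

Since 365 ≡ 1 mod 4, the ring of integers is ℤ[(1+√365)/2] with discriminant 365.
disc(K) = 365 is not divisible by 4241; 4241 is unramified.
(365/4241) = 365^2120 mod 4241 = 4240, giving Legendre symbol -1.
Legendre symbol -1 ⇒ 4241 is inert.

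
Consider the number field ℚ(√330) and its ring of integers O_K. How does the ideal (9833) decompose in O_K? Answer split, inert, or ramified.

Since 330 ≢ 1 mod 4, the ring of integers is ℤ[√330] with discriminant 4·330 = 1320.
disc(K) = 1320 is not divisible by 9833; 9833 is unramified.
(330/9833) = 330^4916 mod 9833 = 9832, giving Legendre symbol -1.
d is a non-residue mod p, hence 9833 remains inert in O_K.

9833 remains inert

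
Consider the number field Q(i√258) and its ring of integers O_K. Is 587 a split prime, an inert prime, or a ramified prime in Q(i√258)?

Since -258 ≢ 1 mod 4, the ring of integers is ℤ[√-258] with discriminant 4·(-258) = -1032.
disc(K) = -1032 is not divisible by 587; 587 is unramified.
Compute (-258/587) via Euler: 329^((587-1)/2) mod 587 = 1, so (-258/587) = 1.
d is a quadratic residue mod p, hence 587 splits in O_K.

split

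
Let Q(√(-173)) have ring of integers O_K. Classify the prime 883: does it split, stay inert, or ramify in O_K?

d = -173 ≡ 3 (mod 4), so O_K = ℤ[√-173] and disc(K) = 4d = -692.
883 ∤ -692, so 883 is unramified.
Euler's criterion: (-173)^441 mod 883 = 1. Thus (-173|883) = 1.
d is a quadratic residue mod p, hence 883 splits in O_K.

p splits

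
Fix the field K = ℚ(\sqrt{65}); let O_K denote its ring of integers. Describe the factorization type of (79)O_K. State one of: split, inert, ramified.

p splits

65 mod 4 = 1, hence disc K = 65 and O_K = ℤ[(1+√65)/2].
Since gcd(79, 65) = 1 the prime 79 does not ramify.
Legendre symbol by Euler's criterion: (65/79) ≡ 65^39 ≡ 1 (mod 79), i.e. (65/79) = 1.
d is a quadratic residue mod p, hence 79 splits in O_K.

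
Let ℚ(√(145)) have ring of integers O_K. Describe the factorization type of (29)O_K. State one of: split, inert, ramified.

29 is ramified

d = 145 ≡ 1 (mod 4), so O_K = ℤ[(1+√145)/2] and disc(K) = d = 145.
Ramification test: 29 | 145. The prime 29 ramifies in K.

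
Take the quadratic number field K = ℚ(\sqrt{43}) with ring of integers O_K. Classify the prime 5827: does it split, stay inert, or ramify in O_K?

Since 43 ≢ 1 mod 4, the ring of integers is ℤ[√43] with discriminant 4·43 = 172.
Since gcd(5827, 172) = 1 the prime 5827 does not ramify.
Euler's criterion: 43^2913 mod 5827 = 1. Thus (43|5827) = 1.
d is a quadratic residue mod p, hence 5827 splits in O_K.

5827 splits in O_K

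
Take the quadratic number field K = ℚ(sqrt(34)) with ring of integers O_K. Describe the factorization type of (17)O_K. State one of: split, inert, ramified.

ramified — (17) = 𝔭²

Since 34 ≢ 1 mod 4, the ring of integers is ℤ[√34] with discriminant 4·34 = 136.
disc(K) = 136 = 17·8, so p = 17 is ramified.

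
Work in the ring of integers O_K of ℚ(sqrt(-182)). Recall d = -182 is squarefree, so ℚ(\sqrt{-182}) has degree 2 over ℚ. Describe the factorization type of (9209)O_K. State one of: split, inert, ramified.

d = -182 ≡ 2 (mod 4), so O_K = ℤ[√-182] and disc(K) = 4d = -728.
disc(K) = -728 is not divisible by 9209; 9209 is unramified.
Compute (-182/9209) via Euler: 9027^((9209-1)/2) mod 9209 = 9208, so (-182/9209) = -1.
(-182/9209) = -1, so 9209 is inert.

remains prime (inert)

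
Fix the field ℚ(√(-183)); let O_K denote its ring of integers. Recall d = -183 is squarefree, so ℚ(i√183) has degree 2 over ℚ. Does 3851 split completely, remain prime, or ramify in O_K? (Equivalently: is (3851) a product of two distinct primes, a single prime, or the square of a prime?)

d = -183 ≡ 1 (mod 4), so O_K = ℤ[(1+√-183)/2] and disc(K) = d = -183.
3851 ∤ -183, so 3851 is unramified.
Compute (-183/3851) via Euler: 3668^((3851-1)/2) mod 3851 = 1, so (-183/3851) = 1.
(-183/3851) = 1, so 3851 splits.

p splits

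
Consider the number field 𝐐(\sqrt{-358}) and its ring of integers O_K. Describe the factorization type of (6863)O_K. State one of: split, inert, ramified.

p splits

Since -358 ≢ 1 mod 4, the ring of integers is ℤ[√-358] with discriminant 4·(-358) = -1432.
6863 ∤ -1432, so 6863 is unramified.
(-358/6863) = 6505^3431 mod 6863 = 1, giving Legendre symbol 1.
Legendre symbol 1 ⇒ 6863 is split.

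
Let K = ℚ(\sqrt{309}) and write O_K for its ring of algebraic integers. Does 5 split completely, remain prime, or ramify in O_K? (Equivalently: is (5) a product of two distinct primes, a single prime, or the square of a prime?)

d = 309 ≡ 1 (mod 4), so O_K = ℤ[(1+√309)/2] and disc(K) = d = 309.
disc(K) = 309 is not divisible by 5; 5 is unramified.
Euler's criterion: 309^2 mod 5 = 1. Thus (309|5) = 1.
(309/5) = 1, so 5 splits.

5 splits in O_K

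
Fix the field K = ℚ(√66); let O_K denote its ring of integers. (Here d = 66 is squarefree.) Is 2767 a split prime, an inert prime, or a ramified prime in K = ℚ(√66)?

remains prime (inert)

66 mod 4 = 2, hence disc K = 4·66 = 264 and O_K = ℤ[√66].
disc(K) = 264 is not divisible by 2767; 2767 is unramified.
Euler's criterion: 66^1383 mod 2767 = 2766. Thus (66|2767) = -1.
d is a non-residue mod p, hence 2767 remains inert in O_K.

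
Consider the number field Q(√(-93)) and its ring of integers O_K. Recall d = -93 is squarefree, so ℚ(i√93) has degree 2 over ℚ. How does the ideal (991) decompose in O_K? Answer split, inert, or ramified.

-93 mod 4 = 3, hence disc K = 4·(-93) = -372 and O_K = ℤ[√-93].
disc(K) = -372 is not divisible by 991; 991 is unramified.
Euler's criterion: (-93)^495 mod 991 = 1. Thus (-93|991) = 1.
(-93/991) = 1, so 991 splits.

991 splits in O_K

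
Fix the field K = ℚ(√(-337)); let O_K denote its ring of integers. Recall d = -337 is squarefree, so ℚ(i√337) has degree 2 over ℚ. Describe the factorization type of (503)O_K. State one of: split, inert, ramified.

split — (503) = 𝔭₁𝔭₂ with 𝔭₁ ≠ 𝔭₂

-337 mod 4 = 3, hence disc K = 4·(-337) = -1348 and O_K = ℤ[√-337].
503 ∤ -1348, so 503 is unramified.
Legendre symbol by Euler's criterion: (-337/503) ≡ (-337)^251 ≡ 1 (mod 503), i.e. (-337/503) = 1.
d is a quadratic residue mod p, hence 503 splits in O_K.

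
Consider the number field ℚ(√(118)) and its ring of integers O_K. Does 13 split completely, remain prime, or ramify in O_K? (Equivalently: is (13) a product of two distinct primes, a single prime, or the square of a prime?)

118 mod 4 = 2, hence disc K = 4·118 = 472 and O_K = ℤ[√118].
disc(K) = 472 is not divisible by 13; 13 is unramified.
(118/13) = 1^6 mod 13 = 1, giving Legendre symbol 1.
d is a quadratic residue mod p, hence 13 splits in O_K.

splits completely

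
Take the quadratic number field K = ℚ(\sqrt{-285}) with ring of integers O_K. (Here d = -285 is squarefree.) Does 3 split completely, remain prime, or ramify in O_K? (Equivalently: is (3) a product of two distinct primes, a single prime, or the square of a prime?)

-285 mod 4 = 3, hence disc K = 4·(-285) = -1140 and O_K = ℤ[√-285].
disc(K) = -1140 = 3·(-380), so p = 3 is ramified.

ramifies in O_K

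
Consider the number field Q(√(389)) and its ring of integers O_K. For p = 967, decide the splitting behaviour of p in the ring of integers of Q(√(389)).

d = 389 ≡ 1 (mod 4), so O_K = ℤ[(1+√389)/2] and disc(K) = d = 389.
967 ∤ 389, so 967 is unramified.
Legendre symbol by Euler's criterion: (389/967) ≡ 389^483 ≡ 966 (mod 967), i.e. (389/967) = -1.
Legendre symbol -1 ⇒ 967 is inert.

inert — (967) stays prime in O_K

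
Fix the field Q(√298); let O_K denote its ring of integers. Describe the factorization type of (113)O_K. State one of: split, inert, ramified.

splits completely

Since 298 ≢ 1 mod 4, the ring of integers is ℤ[√298] with discriminant 4·298 = 1192.
Since gcd(113, 1192) = 1 the prime 113 does not ramify.
Legendre symbol by Euler's criterion: (298/113) ≡ 298^56 ≡ 1 (mod 113), i.e. (298/113) = 1.
d is a quadratic residue mod p, hence 113 splits in O_K.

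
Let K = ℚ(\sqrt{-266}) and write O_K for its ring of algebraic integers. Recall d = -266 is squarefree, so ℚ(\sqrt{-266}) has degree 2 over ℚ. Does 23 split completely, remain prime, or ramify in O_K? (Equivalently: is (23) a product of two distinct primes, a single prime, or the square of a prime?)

p is inert

Since -266 ≢ 1 mod 4, the ring of integers is ℤ[√-266] with discriminant 4·(-266) = -1064.
23 ∤ -1064, so 23 is unramified.
Euler's criterion: (-266)^11 mod 23 = 22. Thus (-266|23) = -1.
(-266/23) = -1, so 23 is inert.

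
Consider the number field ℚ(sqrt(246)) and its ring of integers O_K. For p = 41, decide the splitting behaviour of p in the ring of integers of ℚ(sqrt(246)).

d = 246 ≡ 2 (mod 4), so O_K = ℤ[√246] and disc(K) = 4d = 984.
disc(K) = 984 = 41·24, so p = 41 is ramified.

41 is ramified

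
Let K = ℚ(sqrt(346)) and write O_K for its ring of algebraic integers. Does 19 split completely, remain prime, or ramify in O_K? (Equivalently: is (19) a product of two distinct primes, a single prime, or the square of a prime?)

splits completely

Since 346 ≢ 1 mod 4, the ring of integers is ℤ[√346] with discriminant 4·346 = 1384.
disc(K) = 1384 is not divisible by 19; 19 is unramified.
Compute (346/19) via Euler: 4^((19-1)/2) mod 19 = 1, so (346/19) = 1.
(346/19) = 1, so 19 splits.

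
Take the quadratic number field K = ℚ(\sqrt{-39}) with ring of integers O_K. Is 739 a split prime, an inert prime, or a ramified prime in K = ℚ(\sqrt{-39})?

d = -39 ≡ 1 (mod 4), so O_K = ℤ[(1+√-39)/2] and disc(K) = d = -39.
Since gcd(739, -39) = 1 the prime 739 does not ramify.
Compute (-39/739) via Euler: 700^((739-1)/2) mod 739 = 738, so (-39/739) = -1.
(-39/739) = -1, so 739 is inert.

p is inert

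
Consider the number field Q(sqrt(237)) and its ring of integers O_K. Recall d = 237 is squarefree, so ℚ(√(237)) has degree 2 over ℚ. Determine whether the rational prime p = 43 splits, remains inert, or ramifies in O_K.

remains prime (inert)

Since 237 ≡ 1 mod 4, the ring of integers is ℤ[(1+√237)/2] with discriminant 237.
Since gcd(43, 237) = 1 the prime 43 does not ramify.
(237/43) = 22^21 mod 43 = 42, giving Legendre symbol -1.
d is a non-residue mod p, hence 43 remains inert in O_K.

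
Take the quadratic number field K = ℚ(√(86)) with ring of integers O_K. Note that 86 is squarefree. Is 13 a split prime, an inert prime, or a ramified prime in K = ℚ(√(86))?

inert — (13) stays prime in O_K

86 mod 4 = 2, hence disc K = 4·86 = 344 and O_K = ℤ[√86].
disc(K) = 344 is not divisible by 13; 13 is unramified.
Legendre symbol by Euler's criterion: (86/13) ≡ 86^6 ≡ 12 (mod 13), i.e. (86/13) = -1.
d is a non-residue mod p, hence 13 remains inert in O_K.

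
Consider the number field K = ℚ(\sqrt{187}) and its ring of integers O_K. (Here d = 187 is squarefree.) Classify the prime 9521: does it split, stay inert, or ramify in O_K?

p is inert

187 mod 4 = 3, hence disc K = 4·187 = 748 and O_K = ℤ[√187].
disc(K) = 748 is not divisible by 9521; 9521 is unramified.
Compute (187/9521) via Euler: 187^((9521-1)/2) mod 9521 = 9520, so (187/9521) = -1.
(187/9521) = -1, so 9521 is inert.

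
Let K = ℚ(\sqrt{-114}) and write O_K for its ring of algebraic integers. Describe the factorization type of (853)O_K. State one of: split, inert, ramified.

p is inert

-114 mod 4 = 2, hence disc K = 4·(-114) = -456 and O_K = ℤ[√-114].
disc(K) = -456 is not divisible by 853; 853 is unramified.
Euler's criterion: (-114)^426 mod 853 = 852. Thus (-114|853) = -1.
(-114/853) = -1, so 853 is inert.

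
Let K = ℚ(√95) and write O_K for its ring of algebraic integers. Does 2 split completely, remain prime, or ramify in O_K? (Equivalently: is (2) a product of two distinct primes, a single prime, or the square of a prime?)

p ramifies

d = 95 ≡ 3 (mod 4), so O_K = ℤ[√95] and disc(K) = 4d = 380.
Ramification test: 2 | 380. The prime 2 ramifies in K.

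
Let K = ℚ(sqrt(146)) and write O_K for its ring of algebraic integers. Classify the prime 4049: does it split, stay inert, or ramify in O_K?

inert — (4049) stays prime in O_K

d = 146 ≡ 2 (mod 4), so O_K = ℤ[√146] and disc(K) = 4d = 584.
disc(K) = 584 is not divisible by 4049; 4049 is unramified.
(146/4049) = 146^2024 mod 4049 = 4048, giving Legendre symbol -1.
Legendre symbol -1 ⇒ 4049 is inert.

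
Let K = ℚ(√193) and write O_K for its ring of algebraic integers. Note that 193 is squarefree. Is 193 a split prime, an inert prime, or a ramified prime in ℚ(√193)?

ramifies in O_K

Since 193 ≡ 1 mod 4, the ring of integers is ℤ[(1+√193)/2] with discriminant 193.
disc(K) = 193 = 193·1, so p = 193 is ramified.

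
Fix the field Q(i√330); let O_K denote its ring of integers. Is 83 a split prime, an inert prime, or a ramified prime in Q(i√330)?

p is inert

Since -330 ≢ 1 mod 4, the ring of integers is ℤ[√-330] with discriminant 4·(-330) = -1320.
Since gcd(83, -1320) = 1 the prime 83 does not ramify.
Legendre symbol by Euler's criterion: (-330/83) ≡ (-330)^41 ≡ 82 (mod 83), i.e. (-330/83) = -1.
(-330/83) = -1, so 83 is inert.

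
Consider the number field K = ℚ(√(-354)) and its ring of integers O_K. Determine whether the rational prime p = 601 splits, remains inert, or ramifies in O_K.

d = -354 ≡ 2 (mod 4), so O_K = ℤ[√-354] and disc(K) = 4d = -1416.
601 ∤ -1416, so 601 is unramified.
Legendre symbol by Euler's criterion: (-354/601) ≡ (-354)^300 ≡ 600 (mod 601), i.e. (-354/601) = -1.
d is a non-residue mod p, hence 601 remains inert in O_K.

inert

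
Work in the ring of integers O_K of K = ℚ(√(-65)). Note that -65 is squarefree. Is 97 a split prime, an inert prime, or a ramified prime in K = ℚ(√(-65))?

Since -65 ≢ 1 mod 4, the ring of integers is ℤ[√-65] with discriminant 4·(-65) = -260.
97 ∤ -260, so 97 is unramified.
Legendre symbol by Euler's criterion: (-65/97) ≡ (-65)^48 ≡ 1 (mod 97), i.e. (-65/97) = 1.
d is a quadratic residue mod p, hence 97 splits in O_K.

97 splits in O_K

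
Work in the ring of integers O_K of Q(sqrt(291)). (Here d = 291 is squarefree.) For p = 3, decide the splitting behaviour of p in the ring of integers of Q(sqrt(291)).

Since 291 ≢ 1 mod 4, the ring of integers is ℤ[√291] with discriminant 4·291 = 1164.
3 divides disc(K) = 1164, so 3 ramifies.

ramifies in O_K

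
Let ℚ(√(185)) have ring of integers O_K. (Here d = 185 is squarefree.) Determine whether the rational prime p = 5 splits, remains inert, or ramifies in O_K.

d = 185 ≡ 1 (mod 4), so O_K = ℤ[(1+√185)/2] and disc(K) = d = 185.
disc(K) = 185 = 5·37, so p = 5 is ramified.

ramified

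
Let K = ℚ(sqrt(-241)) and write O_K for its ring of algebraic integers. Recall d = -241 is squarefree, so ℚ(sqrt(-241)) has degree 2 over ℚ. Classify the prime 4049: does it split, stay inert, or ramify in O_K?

split — (4049) = 𝔭₁𝔭₂ with 𝔭₁ ≠ 𝔭₂

d = -241 ≡ 3 (mod 4), so O_K = ℤ[√-241] and disc(K) = 4d = -964.
Since gcd(4049, -964) = 1 the prime 4049 does not ramify.
Euler's criterion: (-241)^2024 mod 4049 = 1. Thus (-241|4049) = 1.
(-241/4049) = 1, so 4049 splits.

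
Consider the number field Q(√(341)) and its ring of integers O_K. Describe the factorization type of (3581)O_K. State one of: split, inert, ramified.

inert

Since 341 ≡ 1 mod 4, the ring of integers is ℤ[(1+√341)/2] with discriminant 341.
Since gcd(3581, 341) = 1 the prime 3581 does not ramify.
Euler's criterion: 341^1790 mod 3581 = 3580. Thus (341|3581) = -1.
d is a non-residue mod p, hence 3581 remains inert in O_K.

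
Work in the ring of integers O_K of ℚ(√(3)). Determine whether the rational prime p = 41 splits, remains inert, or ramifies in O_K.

p is inert

3 mod 4 = 3, hence disc K = 4·3 = 12 and O_K = ℤ[√3].
Since gcd(41, 12) = 1 the prime 41 does not ramify.
Compute (3/41) via Euler: 3^((41-1)/2) mod 41 = 40, so (3/41) = -1.
Legendre symbol -1 ⇒ 41 is inert.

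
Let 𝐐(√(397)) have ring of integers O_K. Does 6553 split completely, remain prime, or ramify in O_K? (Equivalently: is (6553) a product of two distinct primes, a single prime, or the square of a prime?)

splits completely

Since 397 ≡ 1 mod 4, the ring of integers is ℤ[(1+√397)/2] with discriminant 397.
6553 ∤ 397, so 6553 is unramified.
(397/6553) = 397^3276 mod 6553 = 1, giving Legendre symbol 1.
(397/6553) = 1, so 6553 splits.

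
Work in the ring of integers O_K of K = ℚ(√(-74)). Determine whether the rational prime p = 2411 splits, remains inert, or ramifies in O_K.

inert

d = -74 ≡ 2 (mod 4), so O_K = ℤ[√-74] and disc(K) = 4d = -296.
2411 ∤ -296, so 2411 is unramified.
Euler's criterion: (-74)^1205 mod 2411 = 2410. Thus (-74|2411) = -1.
d is a non-residue mod p, hence 2411 remains inert in O_K.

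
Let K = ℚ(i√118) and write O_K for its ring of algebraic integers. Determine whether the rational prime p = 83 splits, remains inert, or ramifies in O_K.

Since -118 ≢ 1 mod 4, the ring of integers is ℤ[√-118] with discriminant 4·(-118) = -472.
Since gcd(83, -472) = 1 the prime 83 does not ramify.
(-118/83) = 48^41 mod 83 = 1, giving Legendre symbol 1.
(-118/83) = 1, so 83 splits.

p splits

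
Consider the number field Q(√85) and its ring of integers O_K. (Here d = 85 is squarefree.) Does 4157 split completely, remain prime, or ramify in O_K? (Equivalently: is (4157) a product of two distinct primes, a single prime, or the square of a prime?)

85 mod 4 = 1, hence disc K = 85 and O_K = ℤ[(1+√85)/2].
4157 ∤ 85, so 4157 is unramified.
(85/4157) = 85^2078 mod 4157 = 4156, giving Legendre symbol -1.
d is a non-residue mod p, hence 4157 remains inert in O_K.

4157 remains inert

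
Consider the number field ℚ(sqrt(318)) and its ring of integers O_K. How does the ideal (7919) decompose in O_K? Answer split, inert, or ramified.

7919 remains inert

318 mod 4 = 2, hence disc K = 4·318 = 1272 and O_K = ℤ[√318].
Since gcd(7919, 1272) = 1 the prime 7919 does not ramify.
Compute (318/7919) via Euler: 318^((7919-1)/2) mod 7919 = 7918, so (318/7919) = -1.
(318/7919) = -1, so 7919 is inert.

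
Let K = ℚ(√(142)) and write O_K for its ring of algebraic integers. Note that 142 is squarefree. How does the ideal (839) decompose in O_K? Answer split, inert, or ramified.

inert

Since 142 ≢ 1 mod 4, the ring of integers is ℤ[√142] with discriminant 4·142 = 568.
839 ∤ 568, so 839 is unramified.
(142/839) = 142^419 mod 839 = 838, giving Legendre symbol -1.
Legendre symbol -1 ⇒ 839 is inert.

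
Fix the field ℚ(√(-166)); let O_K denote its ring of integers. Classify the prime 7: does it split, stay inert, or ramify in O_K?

7 splits in O_K

Since -166 ≢ 1 mod 4, the ring of integers is ℤ[√-166] with discriminant 4·(-166) = -664.
7 ∤ -664, so 7 is unramified.
Euler's criterion: (-166)^3 mod 7 = 1. Thus (-166|7) = 1.
d is a quadratic residue mod p, hence 7 splits in O_K.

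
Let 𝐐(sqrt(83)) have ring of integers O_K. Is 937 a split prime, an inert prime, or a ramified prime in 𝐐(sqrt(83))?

Since 83 ≢ 1 mod 4, the ring of integers is ℤ[√83] with discriminant 4·83 = 332.
disc(K) = 332 is not divisible by 937; 937 is unramified.
Compute (83/937) via Euler: 83^((937-1)/2) mod 937 = 936, so (83/937) = -1.
d is a non-residue mod p, hence 937 remains inert in O_K.

remains prime (inert)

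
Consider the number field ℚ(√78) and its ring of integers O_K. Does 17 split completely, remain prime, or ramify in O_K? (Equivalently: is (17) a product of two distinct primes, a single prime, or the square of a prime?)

inert

78 mod 4 = 2, hence disc K = 4·78 = 312 and O_K = ℤ[√78].
17 ∤ 312, so 17 is unramified.
Compute (78/17) via Euler: 10^((17-1)/2) mod 17 = 16, so (78/17) = -1.
(78/17) = -1, so 17 is inert.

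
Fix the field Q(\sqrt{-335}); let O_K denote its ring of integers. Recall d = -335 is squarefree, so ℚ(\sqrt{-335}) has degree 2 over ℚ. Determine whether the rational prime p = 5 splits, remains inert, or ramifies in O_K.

Since -335 ≡ 1 mod 4, the ring of integers is ℤ[(1+√-335)/2] with discriminant -335.
Ramification test: 5 | -335. The prime 5 ramifies in K.

p ramifies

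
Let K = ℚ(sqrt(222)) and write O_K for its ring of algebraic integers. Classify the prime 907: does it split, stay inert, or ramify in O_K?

Since 222 ≢ 1 mod 4, the ring of integers is ℤ[√222] with discriminant 4·222 = 888.
Since gcd(907, 888) = 1 the prime 907 does not ramify.
Compute (222/907) via Euler: 222^((907-1)/2) mod 907 = 906, so (222/907) = -1.
d is a non-residue mod p, hence 907 remains inert in O_K.

907 remains inert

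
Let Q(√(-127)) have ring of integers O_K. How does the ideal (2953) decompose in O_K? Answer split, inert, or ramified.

split — (2953) = 𝔭₁𝔭₂ with 𝔭₁ ≠ 𝔭₂

-127 mod 4 = 1, hence disc K = -127 and O_K = ℤ[(1+√-127)/2].
Since gcd(2953, -127) = 1 the prime 2953 does not ramify.
Compute (-127/2953) via Euler: 2826^((2953-1)/2) mod 2953 = 1, so (-127/2953) = 1.
Legendre symbol 1 ⇒ 2953 is split.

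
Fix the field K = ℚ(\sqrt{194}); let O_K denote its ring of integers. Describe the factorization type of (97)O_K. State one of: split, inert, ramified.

194 mod 4 = 2, hence disc K = 4·194 = 776 and O_K = ℤ[√194].
disc(K) = 776 = 97·8, so p = 97 is ramified.

p ramifies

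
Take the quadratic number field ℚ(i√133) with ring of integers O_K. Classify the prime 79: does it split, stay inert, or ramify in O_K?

-133 mod 4 = 3, hence disc K = 4·(-133) = -532 and O_K = ℤ[√-133].
disc(K) = -532 is not divisible by 79; 79 is unramified.
Euler's criterion: (-133)^39 mod 79 = 1. Thus (-133|79) = 1.
Legendre symbol 1 ⇒ 79 is split.

split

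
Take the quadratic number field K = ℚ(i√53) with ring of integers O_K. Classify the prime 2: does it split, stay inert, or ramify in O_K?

-53 mod 4 = 3, hence disc K = 4·(-53) = -212 and O_K = ℤ[√-53].
Ramification test: 2 | -212. The prime 2 ramifies in K.

ramified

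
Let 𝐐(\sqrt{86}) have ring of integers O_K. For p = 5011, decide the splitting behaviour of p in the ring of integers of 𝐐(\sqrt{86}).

split

Since 86 ≢ 1 mod 4, the ring of integers is ℤ[√86] with discriminant 4·86 = 344.
Since gcd(5011, 344) = 1 the prime 5011 does not ramify.
(86/5011) = 86^2505 mod 5011 = 1, giving Legendre symbol 1.
d is a quadratic residue mod p, hence 5011 splits in O_K.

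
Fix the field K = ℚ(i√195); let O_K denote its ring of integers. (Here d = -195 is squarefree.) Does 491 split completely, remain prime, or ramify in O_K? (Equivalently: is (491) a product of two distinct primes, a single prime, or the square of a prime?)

Since -195 ≡ 1 mod 4, the ring of integers is ℤ[(1+√-195)/2] with discriminant -195.
491 ∤ -195, so 491 is unramified.
(-195/491) = 296^245 mod 491 = 490, giving Legendre symbol -1.
(-195/491) = -1, so 491 is inert.

p is inert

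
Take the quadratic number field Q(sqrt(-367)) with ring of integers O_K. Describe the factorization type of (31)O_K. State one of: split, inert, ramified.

d = -367 ≡ 1 (mod 4), so O_K = ℤ[(1+√-367)/2] and disc(K) = d = -367.
31 ∤ -367, so 31 is unramified.
Euler's criterion: (-367)^15 mod 31 = 1. Thus (-367|31) = 1.
(-367/31) = 1, so 31 splits.

p splits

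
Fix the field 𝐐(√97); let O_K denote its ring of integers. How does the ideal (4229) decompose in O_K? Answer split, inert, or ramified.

inert

97 mod 4 = 1, hence disc K = 97 and O_K = ℤ[(1+√97)/2].
Since gcd(4229, 97) = 1 the prime 4229 does not ramify.
Compute (97/4229) via Euler: 97^((4229-1)/2) mod 4229 = 4228, so (97/4229) = -1.
(97/4229) = -1, so 4229 is inert.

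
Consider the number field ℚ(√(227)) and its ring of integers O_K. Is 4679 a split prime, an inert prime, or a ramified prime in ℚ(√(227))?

inert — (4679) stays prime in O_K

Since 227 ≢ 1 mod 4, the ring of integers is ℤ[√227] with discriminant 4·227 = 908.
4679 ∤ 908, so 4679 is unramified.
Legendre symbol by Euler's criterion: (227/4679) ≡ 227^2339 ≡ 4678 (mod 4679), i.e. (227/4679) = -1.
Legendre symbol -1 ⇒ 4679 is inert.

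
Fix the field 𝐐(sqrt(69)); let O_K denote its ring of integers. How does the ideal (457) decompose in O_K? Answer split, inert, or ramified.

Since 69 ≡ 1 mod 4, the ring of integers is ℤ[(1+√69)/2] with discriminant 69.
Since gcd(457, 69) = 1 the prime 457 does not ramify.
(69/457) = 69^228 mod 457 = 456, giving Legendre symbol -1.
(69/457) = -1, so 457 is inert.

remains prime (inert)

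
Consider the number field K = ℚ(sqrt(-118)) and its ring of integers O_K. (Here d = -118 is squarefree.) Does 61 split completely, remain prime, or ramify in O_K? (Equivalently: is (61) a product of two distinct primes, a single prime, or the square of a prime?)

Since -118 ≢ 1 mod 4, the ring of integers is ℤ[√-118] with discriminant 4·(-118) = -472.
61 ∤ -472, so 61 is unramified.
(-118/61) = 4^30 mod 61 = 1, giving Legendre symbol 1.
Legendre symbol 1 ⇒ 61 is split.

splits completely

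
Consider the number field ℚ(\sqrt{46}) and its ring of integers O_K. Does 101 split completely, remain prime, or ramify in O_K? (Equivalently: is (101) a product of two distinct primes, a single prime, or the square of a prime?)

Since 46 ≢ 1 mod 4, the ring of integers is ℤ[√46] with discriminant 4·46 = 184.
Since gcd(101, 184) = 1 the prime 101 does not ramify.
(46/101) = 46^50 mod 101 = 100, giving Legendre symbol -1.
Legendre symbol -1 ⇒ 101 is inert.

p is inert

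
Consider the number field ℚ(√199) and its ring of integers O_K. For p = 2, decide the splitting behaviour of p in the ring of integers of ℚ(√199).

ramified

d = 199 ≡ 3 (mod 4), so O_K = ℤ[√199] and disc(K) = 4d = 796.
disc(K) = 796 = 2·398, so p = 2 is ramified.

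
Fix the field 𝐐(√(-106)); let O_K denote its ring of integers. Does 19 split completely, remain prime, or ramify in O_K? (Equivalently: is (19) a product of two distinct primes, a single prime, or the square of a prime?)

-106 mod 4 = 2, hence disc K = 4·(-106) = -424 and O_K = ℤ[√-106].
19 ∤ -424, so 19 is unramified.
Legendre symbol by Euler's criterion: (-106/19) ≡ (-106)^9 ≡ 18 (mod 19), i.e. (-106/19) = -1.
(-106/19) = -1, so 19 is inert.

inert — (19) stays prime in O_K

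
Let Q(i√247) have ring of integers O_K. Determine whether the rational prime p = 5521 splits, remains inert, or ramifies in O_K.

-247 mod 4 = 1, hence disc K = -247 and O_K = ℤ[(1+√-247)/2].
Since gcd(5521, -247) = 1 the prime 5521 does not ramify.
Euler's criterion: (-247)^2760 mod 5521 = 1. Thus (-247|5521) = 1.
d is a quadratic residue mod p, hence 5521 splits in O_K.

split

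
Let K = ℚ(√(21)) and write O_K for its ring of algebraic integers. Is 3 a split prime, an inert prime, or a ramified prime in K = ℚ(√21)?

21 mod 4 = 1, hence disc K = 21 and O_K = ℤ[(1+√21)/2].
disc(K) = 21 = 3·7, so p = 3 is ramified.

p ramifies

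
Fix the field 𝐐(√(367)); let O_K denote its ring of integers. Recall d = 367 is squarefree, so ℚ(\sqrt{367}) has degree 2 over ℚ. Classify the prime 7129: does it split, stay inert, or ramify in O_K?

367 mod 4 = 3, hence disc K = 4·367 = 1468 and O_K = ℤ[√367].
7129 ∤ 1468, so 7129 is unramified.
Euler's criterion: 367^3564 mod 7129 = 7128. Thus (367|7129) = -1.
Legendre symbol -1 ⇒ 7129 is inert.

p is inert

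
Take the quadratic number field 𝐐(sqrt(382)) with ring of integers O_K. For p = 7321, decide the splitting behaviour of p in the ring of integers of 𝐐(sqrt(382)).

inert — (7321) stays prime in O_K

d = 382 ≡ 2 (mod 4), so O_K = ℤ[√382] and disc(K) = 4d = 1528.
Since gcd(7321, 1528) = 1 the prime 7321 does not ramify.
Legendre symbol by Euler's criterion: (382/7321) ≡ 382^3660 ≡ 7320 (mod 7321), i.e. (382/7321) = -1.
d is a non-residue mod p, hence 7321 remains inert in O_K.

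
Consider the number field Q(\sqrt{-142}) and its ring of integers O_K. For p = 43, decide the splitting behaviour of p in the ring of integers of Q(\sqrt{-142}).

Since -142 ≢ 1 mod 4, the ring of integers is ℤ[√-142] with discriminant 4·(-142) = -568.
43 ∤ -568, so 43 is unramified.
Compute (-142/43) via Euler: 30^((43-1)/2) mod 43 = 42, so (-142/43) = -1.
d is a non-residue mod p, hence 43 remains inert in O_K.

p is inert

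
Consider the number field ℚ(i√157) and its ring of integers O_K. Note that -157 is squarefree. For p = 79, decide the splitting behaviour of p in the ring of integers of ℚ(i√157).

p splits

d = -157 ≡ 3 (mod 4), so O_K = ℤ[√-157] and disc(K) = 4d = -628.
79 ∤ -628, so 79 is unramified.
Legendre symbol by Euler's criterion: (-157/79) ≡ (-157)^39 ≡ 1 (mod 79), i.e. (-157/79) = 1.
(-157/79) = 1, so 79 splits.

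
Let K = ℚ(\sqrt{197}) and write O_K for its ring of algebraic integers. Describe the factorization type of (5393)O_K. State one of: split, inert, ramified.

Since 197 ≡ 1 mod 4, the ring of integers is ℤ[(1+√197)/2] with discriminant 197.
Since gcd(5393, 197) = 1 the prime 5393 does not ramify.
(197/5393) = 197^2696 mod 5393 = 5392, giving Legendre symbol -1.
Legendre symbol -1 ⇒ 5393 is inert.

inert — (5393) stays prime in O_K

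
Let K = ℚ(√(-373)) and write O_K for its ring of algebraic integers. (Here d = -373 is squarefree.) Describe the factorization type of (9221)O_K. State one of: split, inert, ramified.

Since -373 ≢ 1 mod 4, the ring of integers is ℤ[√-373] with discriminant 4·(-373) = -1492.
9221 ∤ -1492, so 9221 is unramified.
Legendre symbol by Euler's criterion: (-373/9221) ≡ (-373)^4610 ≡ 9220 (mod 9221), i.e. (-373/9221) = -1.
(-373/9221) = -1, so 9221 is inert.

p is inert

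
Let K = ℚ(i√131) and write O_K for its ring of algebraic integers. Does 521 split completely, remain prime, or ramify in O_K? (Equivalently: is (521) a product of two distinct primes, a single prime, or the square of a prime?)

inert — (521) stays prime in O_K

-131 mod 4 = 1, hence disc K = -131 and O_K = ℤ[(1+√-131)/2].
Since gcd(521, -131) = 1 the prime 521 does not ramify.
Legendre symbol by Euler's criterion: (-131/521) ≡ (-131)^260 ≡ 520 (mod 521), i.e. (-131/521) = -1.
(-131/521) = -1, so 521 is inert.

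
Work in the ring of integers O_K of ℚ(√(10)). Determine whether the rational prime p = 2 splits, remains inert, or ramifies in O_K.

2 is ramified

Since 10 ≢ 1 mod 4, the ring of integers is ℤ[√10] with discriminant 4·10 = 40.
Ramification test: 2 | 40. The prime 2 ramifies in K.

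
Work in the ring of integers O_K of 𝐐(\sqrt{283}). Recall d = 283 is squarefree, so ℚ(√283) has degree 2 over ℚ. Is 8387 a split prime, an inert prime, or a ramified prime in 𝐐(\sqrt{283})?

d = 283 ≡ 3 (mod 4), so O_K = ℤ[√283] and disc(K) = 4d = 1132.
8387 ∤ 1132, so 8387 is unramified.
Legendre symbol by Euler's criterion: (283/8387) ≡ 283^4193 ≡ 1 (mod 8387), i.e. (283/8387) = 1.
d is a quadratic residue mod p, hence 8387 splits in O_K.

8387 splits in O_K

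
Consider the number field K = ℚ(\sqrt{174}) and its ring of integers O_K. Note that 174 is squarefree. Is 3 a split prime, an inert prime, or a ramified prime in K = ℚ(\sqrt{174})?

174 mod 4 = 2, hence disc K = 4·174 = 696 and O_K = ℤ[√174].
disc(K) = 696 = 3·232, so p = 3 is ramified.

ramified — (3) = 𝔭²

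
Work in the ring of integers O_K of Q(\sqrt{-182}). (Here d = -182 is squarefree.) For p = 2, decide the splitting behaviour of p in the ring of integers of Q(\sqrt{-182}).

2 is ramified

d = -182 ≡ 2 (mod 4), so O_K = ℤ[√-182] and disc(K) = 4d = -728.
disc(K) = -728 = 2·(-364), so p = 2 is ramified.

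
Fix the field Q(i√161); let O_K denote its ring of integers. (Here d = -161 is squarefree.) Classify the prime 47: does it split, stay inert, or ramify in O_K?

p splits

Since -161 ≢ 1 mod 4, the ring of integers is ℤ[√-161] with discriminant 4·(-161) = -644.
47 ∤ -644, so 47 is unramified.
(-161/47) = 27^23 mod 47 = 1, giving Legendre symbol 1.
Legendre symbol 1 ⇒ 47 is split.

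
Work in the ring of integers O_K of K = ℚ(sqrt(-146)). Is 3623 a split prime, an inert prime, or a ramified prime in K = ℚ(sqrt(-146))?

remains prime (inert)

-146 mod 4 = 2, hence disc K = 4·(-146) = -584 and O_K = ℤ[√-146].
disc(K) = -584 is not divisible by 3623; 3623 is unramified.
Euler's criterion: (-146)^1811 mod 3623 = 3622. Thus (-146|3623) = -1.
d is a non-residue mod p, hence 3623 remains inert in O_K.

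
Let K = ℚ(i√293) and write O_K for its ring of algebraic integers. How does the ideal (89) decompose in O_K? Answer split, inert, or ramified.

p is inert

Since -293 ≢ 1 mod 4, the ring of integers is ℤ[√-293] with discriminant 4·(-293) = -1172.
Since gcd(89, -1172) = 1 the prime 89 does not ramify.
(-293/89) = 63^44 mod 89 = 88, giving Legendre symbol -1.
(-293/89) = -1, so 89 is inert.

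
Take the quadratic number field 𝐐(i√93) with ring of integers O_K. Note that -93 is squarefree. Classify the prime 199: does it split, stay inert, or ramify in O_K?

splits completely

d = -93 ≡ 3 (mod 4), so O_K = ℤ[√-93] and disc(K) = 4d = -372.
199 ∤ -372, so 199 is unramified.
(-93/199) = 106^99 mod 199 = 1, giving Legendre symbol 1.
d is a quadratic residue mod p, hence 199 splits in O_K.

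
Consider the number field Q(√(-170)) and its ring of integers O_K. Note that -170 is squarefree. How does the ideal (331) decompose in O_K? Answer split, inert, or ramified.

d = -170 ≡ 2 (mod 4), so O_K = ℤ[√-170] and disc(K) = 4d = -680.
Since gcd(331, -680) = 1 the prime 331 does not ramify.
Compute (-170/331) via Euler: 161^((331-1)/2) mod 331 = 1, so (-170/331) = 1.
d is a quadratic residue mod p, hence 331 splits in O_K.

splits completely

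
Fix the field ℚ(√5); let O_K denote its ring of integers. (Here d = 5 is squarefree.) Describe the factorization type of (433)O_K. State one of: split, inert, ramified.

5 mod 4 = 1, hence disc K = 5 and O_K = ℤ[(1+√5)/2].
Since gcd(433, 5) = 1 the prime 433 does not ramify.
Compute (5/433) via Euler: 5^((433-1)/2) mod 433 = 432, so (5/433) = -1.
d is a non-residue mod p, hence 433 remains inert in O_K.

remains prime (inert)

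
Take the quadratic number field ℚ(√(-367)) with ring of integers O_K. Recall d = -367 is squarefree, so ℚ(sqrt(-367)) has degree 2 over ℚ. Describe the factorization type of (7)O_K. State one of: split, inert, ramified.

d = -367 ≡ 1 (mod 4), so O_K = ℤ[(1+√-367)/2] and disc(K) = d = -367.
Since gcd(7, -367) = 1 the prime 7 does not ramify.
Euler's criterion: (-367)^3 mod 7 = 1. Thus (-367|7) = 1.
(-367/7) = 1, so 7 splits.

7 splits in O_K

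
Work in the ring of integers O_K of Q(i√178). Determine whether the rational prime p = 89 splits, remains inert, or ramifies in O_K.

p ramifies

-178 mod 4 = 2, hence disc K = 4·(-178) = -712 and O_K = ℤ[√-178].
89 divides disc(K) = -712, so 89 ramifies.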